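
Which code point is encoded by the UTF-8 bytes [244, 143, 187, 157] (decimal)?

Leading byte 0xF4 = 11110100 matches 11110xxx → 4-byte sequence.
Byte 1: 0xF4 = 11110100, payload 100 (3 bits).
Byte 2: 0x8F = 10001111 (10xxxxxx ✓), payload 001111.
Byte 3: 0xBB = 10111011 (10xxxxxx ✓), payload 111011.
Byte 4: 0x9D = 10011101 (10xxxxxx ✓), payload 011101.
Concatenate: 100001111111011011101 = 0x10FEDD (21 bits → U+10FEDD).

U+10FEDD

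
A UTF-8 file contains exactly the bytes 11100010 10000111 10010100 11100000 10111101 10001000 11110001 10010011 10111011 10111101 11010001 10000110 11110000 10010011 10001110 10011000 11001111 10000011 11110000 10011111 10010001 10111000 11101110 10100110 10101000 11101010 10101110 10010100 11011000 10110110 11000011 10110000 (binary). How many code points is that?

11

Byte at offset 0: 0xE2 = 11100010 → 3-byte char (#1). Advance 3.
Byte at offset 3: 0xE0 = 11100000 → 3-byte char (#2). Advance 3.
Byte at offset 6: 0xF1 = 11110001 → 4-byte char (#3). Advance 4.
Byte at offset 10: 0xD1 = 11010001 → 2-byte char (#4). Advance 2.
Byte at offset 12: 0xF0 = 11110000 → 4-byte char (#5). Advance 4.
Byte at offset 16: 0xCF = 11001111 → 2-byte char (#6). Advance 2.
Byte at offset 18: 0xF0 = 11110000 → 4-byte char (#7). Advance 4.
Byte at offset 22: 0xEE = 11101110 → 3-byte char (#8). Advance 3.
Byte at offset 25: 0xEA = 11101010 → 3-byte char (#9). Advance 3.
Byte at offset 28: 0xD8 = 11011000 → 2-byte char (#10). Advance 2.
Byte at offset 30: 0xC3 = 11000011 → 2-byte char (#11). Advance 2.
Reached end at offset 32 after 11 code points.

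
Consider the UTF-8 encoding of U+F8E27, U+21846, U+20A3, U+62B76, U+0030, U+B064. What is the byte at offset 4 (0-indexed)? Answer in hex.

U+F8E27 → 4-byte form F3 B8 B8 A7 at offsets 0–3.
U+21846 → 4-byte form F0 A1 A1 86 at offsets 4–7.
Offset 4 falls in char 2's range; it's byte 1 of F0 A1 A1 86 = 0xF0.

0xF0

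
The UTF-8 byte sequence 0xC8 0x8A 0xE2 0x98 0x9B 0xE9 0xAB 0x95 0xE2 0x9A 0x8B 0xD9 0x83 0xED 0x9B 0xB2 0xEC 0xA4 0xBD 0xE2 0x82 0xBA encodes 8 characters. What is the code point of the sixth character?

U+D6F2

Offset 0: leading byte 0xC8 = 11001000 → 2-byte char #1 = C8 8A.
Offset 2: leading byte 0xE2 = 11100010 → 3-byte char #2 = E2 98 9B.
Offset 5: leading byte 0xE9 = 11101001 → 3-byte char #3 = E9 AB 95.
Offset 8: leading byte 0xE2 = 11100010 → 3-byte char #4 = E2 9A 8B.
Offset 11: leading byte 0xD9 = 11011001 → 2-byte char #5 = D9 83.
Offset 13: leading byte 0xED = 11101101 → 3-byte char #6 = ED 9B B2.
Leading byte 0xED = 11101101 matches 1110xxxx → 3-byte sequence.
Byte 1: 0xED = 11101101, payload 1101 (4 bits).
Byte 2: 0x9B = 10011011 (10xxxxxx ✓), payload 011011.
Byte 3: 0xB2 = 10110010 (10xxxxxx ✓), payload 110010.
Concatenate: 1101011011110010 = 0xD6F2 (16 bits → U+D6F2).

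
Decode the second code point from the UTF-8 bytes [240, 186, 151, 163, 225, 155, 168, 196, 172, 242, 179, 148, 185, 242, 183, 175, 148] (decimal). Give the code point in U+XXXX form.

Offset 0: leading byte 0xF0 = 11110000 → 4-byte char #1 = F0 BA 97 A3.
Offset 4: leading byte 0xE1 = 11100001 → 3-byte char #2 = E1 9B A8.
Leading byte 0xE1 = 11100001 matches 1110xxxx → 3-byte sequence.
Byte 1: 0xE1 = 11100001, payload 0001 (4 bits).
Byte 2: 0x9B = 10011011 (10xxxxxx ✓), payload 011011.
Byte 3: 0xA8 = 10101000 (10xxxxxx ✓), payload 101000.
Concatenate: 0001011011101000 = 0x16E8 (16 bits → U+16E8).

U+16E8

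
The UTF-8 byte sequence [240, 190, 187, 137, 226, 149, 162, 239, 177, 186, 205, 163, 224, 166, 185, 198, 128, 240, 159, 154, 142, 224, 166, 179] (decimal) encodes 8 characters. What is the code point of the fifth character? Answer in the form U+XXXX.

U+09B9

Offset 0: leading byte 0xF0 = 11110000 → 4-byte char #1 = F0 BE BB 89.
Offset 4: leading byte 0xE2 = 11100010 → 3-byte char #2 = E2 95 A2.
Offset 7: leading byte 0xEF = 11101111 → 3-byte char #3 = EF B1 BA.
Offset 10: leading byte 0xCD = 11001101 → 2-byte char #4 = CD A3.
Offset 12: leading byte 0xE0 = 11100000 → 3-byte char #5 = E0 A6 B9.
Leading byte 0xE0 = 11100000 matches 1110xxxx → 3-byte sequence.
Byte 1: 0xE0 = 11100000, payload 0000 (4 bits).
Byte 2: 0xA6 = 10100110 (10xxxxxx ✓), payload 100110.
Byte 3: 0xB9 = 10111001 (10xxxxxx ✓), payload 111001.
Concatenate: 0000100110111001 = 0x9B9 (16 bits → U+09B9).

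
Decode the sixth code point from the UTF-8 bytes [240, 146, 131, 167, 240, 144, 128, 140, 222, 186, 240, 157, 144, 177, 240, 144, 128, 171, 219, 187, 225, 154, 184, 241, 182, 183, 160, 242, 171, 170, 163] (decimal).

Offset 0: leading byte 0xF0 = 11110000 → 4-byte char #1 = F0 92 83 A7.
Offset 4: leading byte 0xF0 = 11110000 → 4-byte char #2 = F0 90 80 8C.
Offset 8: leading byte 0xDE = 11011110 → 2-byte char #3 = DE BA.
Offset 10: leading byte 0xF0 = 11110000 → 4-byte char #4 = F0 9D 90 B1.
Offset 14: leading byte 0xF0 = 11110000 → 4-byte char #5 = F0 90 80 AB.
Offset 18: leading byte 0xDB = 11011011 → 2-byte char #6 = DB BB.
Leading byte 0xDB = 11011011 matches 110xxxxx → 2-byte sequence.
Byte 1: 0xDB = 11011011, payload 11011 (5 bits).
Byte 2: 0xBB = 10111011 (10xxxxxx ✓), payload 111011.
Concatenate: 11011111011 = 0x6FB (11 bits → U+06FB).

U+06FB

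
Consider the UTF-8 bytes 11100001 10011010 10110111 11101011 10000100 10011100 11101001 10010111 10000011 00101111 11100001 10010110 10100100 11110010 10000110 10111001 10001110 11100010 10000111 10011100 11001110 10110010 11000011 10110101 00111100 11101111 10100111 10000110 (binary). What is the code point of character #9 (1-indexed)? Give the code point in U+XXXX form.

U+00F5

Offset 0: leading byte 0xE1 = 11100001 → 3-byte char #1 = E1 9A B7.
Offset 3: leading byte 0xEB = 11101011 → 3-byte char #2 = EB 84 9C.
Offset 6: leading byte 0xE9 = 11101001 → 3-byte char #3 = E9 97 83.
Offset 9: leading byte 0x2F = 00101111 → 1-byte char #4 = 2F.
Offset 10: leading byte 0xE1 = 11100001 → 3-byte char #5 = E1 96 A4.
Offset 13: leading byte 0xF2 = 11110010 → 4-byte char #6 = F2 86 B9 8E.
Offset 17: leading byte 0xE2 = 11100010 → 3-byte char #7 = E2 87 9C.
Offset 20: leading byte 0xCE = 11001110 → 2-byte char #8 = CE B2.
Offset 22: leading byte 0xC3 = 11000011 → 2-byte char #9 = C3 B5.
Leading byte 0xC3 = 11000011 matches 110xxxxx → 2-byte sequence.
Byte 1: 0xC3 = 11000011, payload 00011 (5 bits).
Byte 2: 0xB5 = 10110101 (10xxxxxx ✓), payload 110101.
Concatenate: 00011110101 = 0xF5 (11 bits → U+00F5).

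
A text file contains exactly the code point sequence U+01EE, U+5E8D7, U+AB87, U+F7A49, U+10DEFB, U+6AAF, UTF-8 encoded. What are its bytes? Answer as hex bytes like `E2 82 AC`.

C7 AE F1 9E A3 97 EA AE 87 F3 B7 A9 89 F4 8D BB BB E6 AA AF

U+01EE: 2-byte form → C7 AE.
U+5E8D7: 4-byte form → F1 9E A3 97.
U+AB87: 3-byte form → EA AE 87.
U+F7A49: 4-byte form → F3 B7 A9 89.
U+10DEFB: 4-byte form → F4 8D BB BB.
U+6AAF: 3-byte form → E6 AA AF.
Concatenated (20 bytes): C7 AE F1 9E A3 97 EA AE 87 F3 B7 A9 89 F4 8D BB BB E6 AA AF.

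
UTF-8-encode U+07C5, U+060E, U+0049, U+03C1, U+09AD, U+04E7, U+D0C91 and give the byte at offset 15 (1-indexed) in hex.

1-indexed offset 15 is 0-indexed offset 14.
U+07C5 → 2-byte form DF 85 at offsets 0–1.
U+060E → 2-byte form D8 8E at offsets 2–3.
U+0049 → 1-byte form 49 at offsets 4–4.
U+03C1 → 2-byte form CF 81 at offsets 5–6.
U+09AD → 3-byte form E0 A6 AD at offsets 7–9.
U+04E7 → 2-byte form D3 A7 at offsets 10–11.
U+D0C91 → 4-byte form F3 90 B2 91 at offsets 12–15.
Offset 14 falls in char 7's range; it's byte 3 of F3 90 B2 91 = 0xB2.

0xB2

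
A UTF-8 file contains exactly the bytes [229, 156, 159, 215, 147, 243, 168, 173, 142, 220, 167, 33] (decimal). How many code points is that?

Byte at offset 0: 0xE5 = 11100101 → 3-byte char (#1). Advance 3.
Byte at offset 3: 0xD7 = 11010111 → 2-byte char (#2). Advance 2.
Byte at offset 5: 0xF3 = 11110011 → 4-byte char (#3). Advance 4.
Byte at offset 9: 0xDC = 11011100 → 2-byte char (#4). Advance 2.
Byte at offset 11: 0x21 = 00100001 → 1-byte char (#5). Advance 1.
Reached end at offset 12 after 5 code points.

5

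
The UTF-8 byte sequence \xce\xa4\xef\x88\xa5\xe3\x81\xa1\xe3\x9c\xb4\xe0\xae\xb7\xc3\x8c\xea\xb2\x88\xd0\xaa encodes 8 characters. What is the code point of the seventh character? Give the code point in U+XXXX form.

Offset 0: leading byte 0xCE = 11001110 → 2-byte char #1 = CE A4.
Offset 2: leading byte 0xEF = 11101111 → 3-byte char #2 = EF 88 A5.
Offset 5: leading byte 0xE3 = 11100011 → 3-byte char #3 = E3 81 A1.
Offset 8: leading byte 0xE3 = 11100011 → 3-byte char #4 = E3 9C B4.
Offset 11: leading byte 0xE0 = 11100000 → 3-byte char #5 = E0 AE B7.
Offset 14: leading byte 0xC3 = 11000011 → 2-byte char #6 = C3 8C.
Offset 16: leading byte 0xEA = 11101010 → 3-byte char #7 = EA B2 88.
Leading byte 0xEA = 11101010 matches 1110xxxx → 3-byte sequence.
Byte 1: 0xEA = 11101010, payload 1010 (4 bits).
Byte 2: 0xB2 = 10110010 (10xxxxxx ✓), payload 110010.
Byte 3: 0x88 = 10001000 (10xxxxxx ✓), payload 001000.
Concatenate: 1010110010001000 = 0xAC88 (16 bits → U+AC88).

U+AC88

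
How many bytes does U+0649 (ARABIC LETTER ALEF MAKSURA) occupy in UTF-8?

U+0649 = 0x649. UTF-8 uses 1 byte below 0x80, 2 below 0x800, 3 below 0x10000, 4 up to 0x10FFFF. 0x649 is in U+0080–U+07FF → 2 bytes.

2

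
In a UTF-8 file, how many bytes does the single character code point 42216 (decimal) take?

3

U+A4E8 = 0xA4E8. UTF-8 uses 1 byte below 0x80, 2 below 0x800, 3 below 0x10000, 4 up to 0x10FFFF. 0xA4E8 is in U+0800–U+FFFF → 3 bytes.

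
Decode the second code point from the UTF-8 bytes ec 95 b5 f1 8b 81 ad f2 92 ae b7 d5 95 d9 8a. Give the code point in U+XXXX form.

U+4B06D

Offset 0: leading byte 0xEC = 11101100 → 3-byte char #1 = EC 95 B5.
Offset 3: leading byte 0xF1 = 11110001 → 4-byte char #2 = F1 8B 81 AD.
Leading byte 0xF1 = 11110001 matches 11110xxx → 4-byte sequence.
Byte 1: 0xF1 = 11110001, payload 001 (3 bits).
Byte 2: 0x8B = 10001011 (10xxxxxx ✓), payload 001011.
Byte 3: 0x81 = 10000001 (10xxxxxx ✓), payload 000001.
Byte 4: 0xAD = 10101101 (10xxxxxx ✓), payload 101101.
Concatenate: 001001011000001101101 = 0x4B06D (21 bits → U+4B06D).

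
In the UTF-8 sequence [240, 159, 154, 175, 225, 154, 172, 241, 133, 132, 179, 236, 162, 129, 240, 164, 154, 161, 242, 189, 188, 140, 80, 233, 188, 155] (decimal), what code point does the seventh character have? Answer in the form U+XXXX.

U+0050

Offset 0: leading byte 0xF0 = 11110000 → 4-byte char #1 = F0 9F 9A AF.
Offset 4: leading byte 0xE1 = 11100001 → 3-byte char #2 = E1 9A AC.
Offset 7: leading byte 0xF1 = 11110001 → 4-byte char #3 = F1 85 84 B3.
Offset 11: leading byte 0xEC = 11101100 → 3-byte char #4 = EC A2 81.
Offset 14: leading byte 0xF0 = 11110000 → 4-byte char #5 = F0 A4 9A A1.
Offset 18: leading byte 0xF2 = 11110010 → 4-byte char #6 = F2 BD BC 8C.
Offset 22: leading byte 0x50 = 01010000 → 1-byte char #7 = 50.
Leading byte 0x50 = 01010000 matches 0xxxxxxx → 1-byte sequence.
Byte 1: 0x50 = 01010000, payload 1010000 (7 bits).
Concatenate: 1010000 = 0x50 (7 bits → U+0050).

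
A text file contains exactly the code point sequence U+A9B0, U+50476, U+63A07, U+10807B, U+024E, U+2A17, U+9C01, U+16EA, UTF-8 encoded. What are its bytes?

EA A6 B0 F1 90 91 B6 F1 A3 A8 87 F4 88 81 BB C9 8E E2 A8 97 E9 B0 81 E1 9B AA

U+A9B0: 3-byte form → EA A6 B0.
U+50476: 4-byte form → F1 90 91 B6.
U+63A07: 4-byte form → F1 A3 A8 87.
U+10807B: 4-byte form → F4 88 81 BB.
U+024E: 2-byte form → C9 8E.
U+2A17: 3-byte form → E2 A8 97.
U+9C01: 3-byte form → E9 B0 81.
U+16EA: 3-byte form → E1 9B AA.
Concatenated (26 bytes): EA A6 B0 F1 90 91 B6 F1 A3 A8 87 F4 88 81 BB C9 8E E2 A8 97 E9 B0 81 E1 9B AA.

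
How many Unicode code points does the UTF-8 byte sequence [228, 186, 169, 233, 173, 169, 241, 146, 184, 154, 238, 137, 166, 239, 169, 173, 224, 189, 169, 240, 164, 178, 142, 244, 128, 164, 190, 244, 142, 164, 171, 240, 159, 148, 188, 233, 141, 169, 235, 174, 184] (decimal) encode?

Byte at offset 0: 0xE4 = 11100100 → 3-byte char (#1). Advance 3.
Byte at offset 3: 0xE9 = 11101001 → 3-byte char (#2). Advance 3.
Byte at offset 6: 0xF1 = 11110001 → 4-byte char (#3). Advance 4.
Byte at offset 10: 0xEE = 11101110 → 3-byte char (#4). Advance 3.
Byte at offset 13: 0xEF = 11101111 → 3-byte char (#5). Advance 3.
Byte at offset 16: 0xE0 = 11100000 → 3-byte char (#6). Advance 3.
Byte at offset 19: 0xF0 = 11110000 → 4-byte char (#7). Advance 4.
Byte at offset 23: 0xF4 = 11110100 → 4-byte char (#8). Advance 4.
Byte at offset 27: 0xF4 = 11110100 → 4-byte char (#9). Advance 4.
Byte at offset 31: 0xF0 = 11110000 → 4-byte char (#10). Advance 4.
Byte at offset 35: 0xE9 = 11101001 → 3-byte char (#11). Advance 3.
Byte at offset 38: 0xEB = 11101011 → 3-byte char (#12). Advance 3.
Reached end at offset 41 after 12 code points.

12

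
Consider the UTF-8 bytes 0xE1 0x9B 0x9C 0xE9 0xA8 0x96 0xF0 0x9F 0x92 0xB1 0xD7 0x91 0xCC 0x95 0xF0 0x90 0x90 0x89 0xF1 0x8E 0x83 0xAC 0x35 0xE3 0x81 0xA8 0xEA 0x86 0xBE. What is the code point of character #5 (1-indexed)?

Offset 0: leading byte 0xE1 = 11100001 → 3-byte char #1 = E1 9B 9C.
Offset 3: leading byte 0xE9 = 11101001 → 3-byte char #2 = E9 A8 96.
Offset 6: leading byte 0xF0 = 11110000 → 4-byte char #3 = F0 9F 92 B1.
Offset 10: leading byte 0xD7 = 11010111 → 2-byte char #4 = D7 91.
Offset 12: leading byte 0xCC = 11001100 → 2-byte char #5 = CC 95.
Leading byte 0xCC = 11001100 matches 110xxxxx → 2-byte sequence.
Byte 1: 0xCC = 11001100, payload 01100 (5 bits).
Byte 2: 0x95 = 10010101 (10xxxxxx ✓), payload 010101.
Concatenate: 01100010101 = 0x315 (11 bits → U+0315).

U+0315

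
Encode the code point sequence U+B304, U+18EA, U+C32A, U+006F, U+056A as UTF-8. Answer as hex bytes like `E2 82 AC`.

EB 8C 84 E1 A3 AA EC 8C AA 6F D5 AA

U+B304: 3-byte form → EB 8C 84.
U+18EA: 3-byte form → E1 A3 AA.
U+C32A: 3-byte form → EC 8C AA.
U+006F: 1-byte form → 6F.
U+056A: 2-byte form → D5 AA.
Concatenated (12 bytes): EB 8C 84 E1 A3 AA EC 8C AA 6F D5 AA.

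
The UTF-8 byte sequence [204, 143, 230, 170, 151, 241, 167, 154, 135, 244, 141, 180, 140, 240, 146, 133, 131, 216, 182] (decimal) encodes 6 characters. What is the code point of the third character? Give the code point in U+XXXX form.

U+67687

Offset 0: leading byte 0xCC = 11001100 → 2-byte char #1 = CC 8F.
Offset 2: leading byte 0xE6 = 11100110 → 3-byte char #2 = E6 AA 97.
Offset 5: leading byte 0xF1 = 11110001 → 4-byte char #3 = F1 A7 9A 87.
Leading byte 0xF1 = 11110001 matches 11110xxx → 4-byte sequence.
Byte 1: 0xF1 = 11110001, payload 001 (3 bits).
Byte 2: 0xA7 = 10100111 (10xxxxxx ✓), payload 100111.
Byte 3: 0x9A = 10011010 (10xxxxxx ✓), payload 011010.
Byte 4: 0x87 = 10000111 (10xxxxxx ✓), payload 000111.
Concatenate: 001100111011010000111 = 0x67687 (21 bits → U+67687).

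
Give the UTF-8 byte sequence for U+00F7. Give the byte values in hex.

U+00F7 = 0xF7 = 247 decimal. In range U+0080–U+07FF → 2-byte form: 110xxxxx 10xxxxxx.
Binary (11 bits): 00011110111.
Split 5+6: 00011 | 110111.
Byte 1: 11000011 = 0xC3.
Byte 2: 10110111 = 0xB7.

C3 B7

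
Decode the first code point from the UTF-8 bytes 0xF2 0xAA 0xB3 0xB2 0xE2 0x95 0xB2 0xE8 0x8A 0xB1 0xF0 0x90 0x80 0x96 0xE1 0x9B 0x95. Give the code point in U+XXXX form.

Offset 0: leading byte 0xF2 = 11110010 → 4-byte char #1 = F2 AA B3 B2.
Leading byte 0xF2 = 11110010 matches 11110xxx → 4-byte sequence.
Byte 1: 0xF2 = 11110010, payload 010 (3 bits).
Byte 2: 0xAA = 10101010 (10xxxxxx ✓), payload 101010.
Byte 3: 0xB3 = 10110011 (10xxxxxx ✓), payload 110011.
Byte 4: 0xB2 = 10110010 (10xxxxxx ✓), payload 110010.
Concatenate: 010101010110011110010 = 0xAACF2 (21 bits → U+AACF2).

U+AACF2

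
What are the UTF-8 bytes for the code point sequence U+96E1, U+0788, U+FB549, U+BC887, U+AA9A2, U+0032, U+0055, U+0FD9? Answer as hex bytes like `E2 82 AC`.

E9 9B A1 DE 88 F3 BB 95 89 F2 BC A2 87 F2 AA A6 A2 32 55 E0 BF 99

U+96E1: 3-byte form → E9 9B A1.
U+0788: 2-byte form → DE 88.
U+FB549: 4-byte form → F3 BB 95 89.
U+BC887: 4-byte form → F2 BC A2 87.
U+AA9A2: 4-byte form → F2 AA A6 A2.
U+0032: 1-byte form → 32.
U+0055: 1-byte form → 55.
U+0FD9: 3-byte form → E0 BF 99.
Concatenated (22 bytes): E9 9B A1 DE 88 F3 BB 95 89 F2 BC A2 87 F2 AA A6 A2 32 55 E0 BF 99.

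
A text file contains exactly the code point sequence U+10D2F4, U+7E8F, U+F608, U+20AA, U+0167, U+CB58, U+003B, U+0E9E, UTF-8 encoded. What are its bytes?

F4 8D 8B B4 E7 BA 8F EF 98 88 E2 82 AA C5 A7 EC AD 98 3B E0 BA 9E

U+10D2F4: 4-byte form → F4 8D 8B B4.
U+7E8F: 3-byte form → E7 BA 8F.
U+F608: 3-byte form → EF 98 88.
U+20AA: 3-byte form → E2 82 AA.
U+0167: 2-byte form → C5 A7.
U+CB58: 3-byte form → EC AD 98.
U+003B: 1-byte form → 3B.
U+0E9E: 3-byte form → E0 BA 9E.
Concatenated (22 bytes): F4 8D 8B B4 E7 BA 8F EF 98 88 E2 82 AA C5 A7 EC AD 98 3B E0 BA 9E.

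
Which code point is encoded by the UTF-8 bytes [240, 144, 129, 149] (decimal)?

U+10055

Leading byte 0xF0 = 11110000 matches 11110xxx → 4-byte sequence.
Byte 1: 0xF0 = 11110000, payload 000 (3 bits).
Byte 2: 0x90 = 10010000 (10xxxxxx ✓), payload 010000.
Byte 3: 0x81 = 10000001 (10xxxxxx ✓), payload 000001.
Byte 4: 0x95 = 10010101 (10xxxxxx ✓), payload 010101.
Concatenate: 000010000000001010101 = 0x10055 (21 bits → U+10055).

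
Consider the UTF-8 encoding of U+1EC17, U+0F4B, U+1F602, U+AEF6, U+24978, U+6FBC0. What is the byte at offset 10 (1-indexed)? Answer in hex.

1-indexed offset 10 is 0-indexed offset 9.
U+1EC17 → 4-byte form F0 9E B0 97 at offsets 0–3.
U+0F4B → 3-byte form E0 BD 8B at offsets 4–6.
U+1F602 → 4-byte form F0 9F 98 82 at offsets 7–10.
Offset 9 falls in char 3's range; it's byte 3 of F0 9F 98 82 = 0x98.

0x98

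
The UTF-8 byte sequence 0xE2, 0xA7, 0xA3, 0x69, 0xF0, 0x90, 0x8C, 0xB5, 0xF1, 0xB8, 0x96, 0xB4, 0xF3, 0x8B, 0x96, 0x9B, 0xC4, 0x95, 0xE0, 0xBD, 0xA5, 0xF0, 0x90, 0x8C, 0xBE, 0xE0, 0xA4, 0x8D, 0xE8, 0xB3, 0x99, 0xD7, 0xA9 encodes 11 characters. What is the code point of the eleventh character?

Offset 0: leading byte 0xE2 = 11100010 → 3-byte char #1 = E2 A7 A3.
Offset 3: leading byte 0x69 = 01101001 → 1-byte char #2 = 69.
Offset 4: leading byte 0xF0 = 11110000 → 4-byte char #3 = F0 90 8C B5.
Offset 8: leading byte 0xF1 = 11110001 → 4-byte char #4 = F1 B8 96 B4.
Offset 12: leading byte 0xF3 = 11110011 → 4-byte char #5 = F3 8B 96 9B.
Offset 16: leading byte 0xC4 = 11000100 → 2-byte char #6 = C4 95.
Offset 18: leading byte 0xE0 = 11100000 → 3-byte char #7 = E0 BD A5.
Offset 21: leading byte 0xF0 = 11110000 → 4-byte char #8 = F0 90 8C BE.
Offset 25: leading byte 0xE0 = 11100000 → 3-byte char #9 = E0 A4 8D.
Offset 28: leading byte 0xE8 = 11101000 → 3-byte char #10 = E8 B3 99.
Offset 31: leading byte 0xD7 = 11010111 → 2-byte char #11 = D7 A9.
Leading byte 0xD7 = 11010111 matches 110xxxxx → 2-byte sequence.
Byte 1: 0xD7 = 11010111, payload 10111 (5 bits).
Byte 2: 0xA9 = 10101001 (10xxxxxx ✓), payload 101001.
Concatenate: 10111101001 = 0x5E9 (11 bits → U+05E9).

U+05E9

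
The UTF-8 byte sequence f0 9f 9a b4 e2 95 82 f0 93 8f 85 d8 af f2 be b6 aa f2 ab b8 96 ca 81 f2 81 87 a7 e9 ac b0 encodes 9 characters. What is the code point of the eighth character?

U+811E7

Offset 0: leading byte 0xF0 = 11110000 → 4-byte char #1 = F0 9F 9A B4.
Offset 4: leading byte 0xE2 = 11100010 → 3-byte char #2 = E2 95 82.
Offset 7: leading byte 0xF0 = 11110000 → 4-byte char #3 = F0 93 8F 85.
Offset 11: leading byte 0xD8 = 11011000 → 2-byte char #4 = D8 AF.
Offset 13: leading byte 0xF2 = 11110010 → 4-byte char #5 = F2 BE B6 AA.
Offset 17: leading byte 0xF2 = 11110010 → 4-byte char #6 = F2 AB B8 96.
Offset 21: leading byte 0xCA = 11001010 → 2-byte char #7 = CA 81.
Offset 23: leading byte 0xF2 = 11110010 → 4-byte char #8 = F2 81 87 A7.
Leading byte 0xF2 = 11110010 matches 11110xxx → 4-byte sequence.
Byte 1: 0xF2 = 11110010, payload 010 (3 bits).
Byte 2: 0x81 = 10000001 (10xxxxxx ✓), payload 000001.
Byte 3: 0x87 = 10000111 (10xxxxxx ✓), payload 000111.
Byte 4: 0xA7 = 10100111 (10xxxxxx ✓), payload 100111.
Concatenate: 010000001000111100111 = 0x811E7 (21 bits → U+811E7).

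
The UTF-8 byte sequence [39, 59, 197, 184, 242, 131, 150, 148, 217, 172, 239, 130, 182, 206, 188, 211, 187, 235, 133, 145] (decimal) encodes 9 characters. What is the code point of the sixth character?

Offset 0: leading byte 0x27 = 00100111 → 1-byte char #1 = 27.
Offset 1: leading byte 0x3B = 00111011 → 1-byte char #2 = 3B.
Offset 2: leading byte 0xC5 = 11000101 → 2-byte char #3 = C5 B8.
Offset 4: leading byte 0xF2 = 11110010 → 4-byte char #4 = F2 83 96 94.
Offset 8: leading byte 0xD9 = 11011001 → 2-byte char #5 = D9 AC.
Offset 10: leading byte 0xEF = 11101111 → 3-byte char #6 = EF 82 B6.
Leading byte 0xEF = 11101111 matches 1110xxxx → 3-byte sequence.
Byte 1: 0xEF = 11101111, payload 1111 (4 bits).
Byte 2: 0x82 = 10000010 (10xxxxxx ✓), payload 000010.
Byte 3: 0xB6 = 10110110 (10xxxxxx ✓), payload 110110.
Concatenate: 1111000010110110 = 0xF0B6 (16 bits → U+F0B6).

U+F0B6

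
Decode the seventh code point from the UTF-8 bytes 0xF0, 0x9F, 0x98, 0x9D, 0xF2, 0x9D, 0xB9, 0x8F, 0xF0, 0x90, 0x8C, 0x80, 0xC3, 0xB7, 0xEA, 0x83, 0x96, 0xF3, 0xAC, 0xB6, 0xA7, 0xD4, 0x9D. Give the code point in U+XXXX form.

Offset 0: leading byte 0xF0 = 11110000 → 4-byte char #1 = F0 9F 98 9D.
Offset 4: leading byte 0xF2 = 11110010 → 4-byte char #2 = F2 9D B9 8F.
Offset 8: leading byte 0xF0 = 11110000 → 4-byte char #3 = F0 90 8C 80.
Offset 12: leading byte 0xC3 = 11000011 → 2-byte char #4 = C3 B7.
Offset 14: leading byte 0xEA = 11101010 → 3-byte char #5 = EA 83 96.
Offset 17: leading byte 0xF3 = 11110011 → 4-byte char #6 = F3 AC B6 A7.
Offset 21: leading byte 0xD4 = 11010100 → 2-byte char #7 = D4 9D.
Leading byte 0xD4 = 11010100 matches 110xxxxx → 2-byte sequence.
Byte 1: 0xD4 = 11010100, payload 10100 (5 bits).
Byte 2: 0x9D = 10011101 (10xxxxxx ✓), payload 011101.
Concatenate: 10100011101 = 0x51D (11 bits → U+051D).

U+051D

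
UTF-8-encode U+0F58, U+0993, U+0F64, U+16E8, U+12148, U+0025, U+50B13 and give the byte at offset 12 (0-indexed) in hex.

U+0F58 → 3-byte form E0 BD 98 at offsets 0–2.
U+0993 → 3-byte form E0 A6 93 at offsets 3–5.
U+0F64 → 3-byte form E0 BD A4 at offsets 6–8.
U+16E8 → 3-byte form E1 9B A8 at offsets 9–11.
U+12148 → 4-byte form F0 92 85 88 at offsets 12–15.
Offset 12 falls in char 5's range; it's byte 1 of F0 92 85 88 = 0xF0.

0xF0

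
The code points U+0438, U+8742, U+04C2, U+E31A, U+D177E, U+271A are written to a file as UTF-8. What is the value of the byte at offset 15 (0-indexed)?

0x9C

U+0438 → 2-byte form D0 B8 at offsets 0–1.
U+8742 → 3-byte form E8 9D 82 at offsets 2–4.
U+04C2 → 2-byte form D3 82 at offsets 5–6.
U+E31A → 3-byte form EE 8C 9A at offsets 7–9.
U+D177E → 4-byte form F3 91 9D BE at offsets 10–13.
U+271A → 3-byte form E2 9C 9A at offsets 14–16.
Offset 15 falls in char 6's range; it's byte 2 of E2 9C 9A = 0x9C.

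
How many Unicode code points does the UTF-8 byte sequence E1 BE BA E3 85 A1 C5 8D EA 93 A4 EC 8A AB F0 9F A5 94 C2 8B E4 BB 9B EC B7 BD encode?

9

Byte at offset 0: 0xE1 = 11100001 → 3-byte char (#1). Advance 3.
Byte at offset 3: 0xE3 = 11100011 → 3-byte char (#2). Advance 3.
Byte at offset 6: 0xC5 = 11000101 → 2-byte char (#3). Advance 2.
Byte at offset 8: 0xEA = 11101010 → 3-byte char (#4). Advance 3.
Byte at offset 11: 0xEC = 11101100 → 3-byte char (#5). Advance 3.
Byte at offset 14: 0xF0 = 11110000 → 4-byte char (#6). Advance 4.
Byte at offset 18: 0xC2 = 11000010 → 2-byte char (#7). Advance 2.
Byte at offset 20: 0xE4 = 11100100 → 3-byte char (#8). Advance 3.
Byte at offset 23: 0xEC = 11101100 → 3-byte char (#9). Advance 3.
Reached end at offset 26 after 9 code points.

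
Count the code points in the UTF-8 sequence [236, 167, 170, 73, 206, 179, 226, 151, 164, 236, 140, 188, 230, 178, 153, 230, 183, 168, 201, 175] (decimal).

Byte at offset 0: 0xEC = 11101100 → 3-byte char (#1). Advance 3.
Byte at offset 3: 0x49 = 01001001 → 1-byte char (#2). Advance 1.
Byte at offset 4: 0xCE = 11001110 → 2-byte char (#3). Advance 2.
Byte at offset 6: 0xE2 = 11100010 → 3-byte char (#4). Advance 3.
Byte at offset 9: 0xEC = 11101100 → 3-byte char (#5). Advance 3.
Byte at offset 12: 0xE6 = 11100110 → 3-byte char (#6). Advance 3.
Byte at offset 15: 0xE6 = 11100110 → 3-byte char (#7). Advance 3.
Byte at offset 18: 0xC9 = 11001001 → 2-byte char (#8). Advance 2.
Reached end at offset 20 after 8 code points.

8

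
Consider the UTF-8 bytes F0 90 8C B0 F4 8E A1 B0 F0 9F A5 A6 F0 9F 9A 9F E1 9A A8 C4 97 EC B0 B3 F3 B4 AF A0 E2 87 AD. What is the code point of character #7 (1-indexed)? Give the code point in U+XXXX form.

Offset 0: leading byte 0xF0 = 11110000 → 4-byte char #1 = F0 90 8C B0.
Offset 4: leading byte 0xF4 = 11110100 → 4-byte char #2 = F4 8E A1 B0.
Offset 8: leading byte 0xF0 = 11110000 → 4-byte char #3 = F0 9F A5 A6.
Offset 12: leading byte 0xF0 = 11110000 → 4-byte char #4 = F0 9F 9A 9F.
Offset 16: leading byte 0xE1 = 11100001 → 3-byte char #5 = E1 9A A8.
Offset 19: leading byte 0xC4 = 11000100 → 2-byte char #6 = C4 97.
Offset 21: leading byte 0xEC = 11101100 → 3-byte char #7 = EC B0 B3.
Leading byte 0xEC = 11101100 matches 1110xxxx → 3-byte sequence.
Byte 1: 0xEC = 11101100, payload 1100 (4 bits).
Byte 2: 0xB0 = 10110000 (10xxxxxx ✓), payload 110000.
Byte 3: 0xB3 = 10110011 (10xxxxxx ✓), payload 110011.
Concatenate: 1100110000110011 = 0xCC33 (16 bits → U+CC33).

U+CC33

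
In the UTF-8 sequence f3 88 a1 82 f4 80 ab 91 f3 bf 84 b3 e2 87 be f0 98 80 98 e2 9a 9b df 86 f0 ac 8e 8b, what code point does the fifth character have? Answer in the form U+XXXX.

Offset 0: leading byte 0xF3 = 11110011 → 4-byte char #1 = F3 88 A1 82.
Offset 4: leading byte 0xF4 = 11110100 → 4-byte char #2 = F4 80 AB 91.
Offset 8: leading byte 0xF3 = 11110011 → 4-byte char #3 = F3 BF 84 B3.
Offset 12: leading byte 0xE2 = 11100010 → 3-byte char #4 = E2 87 BE.
Offset 15: leading byte 0xF0 = 11110000 → 4-byte char #5 = F0 98 80 98.
Leading byte 0xF0 = 11110000 matches 11110xxx → 4-byte sequence.
Byte 1: 0xF0 = 11110000, payload 000 (3 bits).
Byte 2: 0x98 = 10011000 (10xxxxxx ✓), payload 011000.
Byte 3: 0x80 = 10000000 (10xxxxxx ✓), payload 000000.
Byte 4: 0x98 = 10011000 (10xxxxxx ✓), payload 011000.
Concatenate: 000011000000000011000 = 0x18018 (21 bits → U+18018).

U+18018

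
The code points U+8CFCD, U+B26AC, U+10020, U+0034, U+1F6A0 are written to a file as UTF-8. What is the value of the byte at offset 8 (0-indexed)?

0xF0

U+8CFCD → 4-byte form F2 8C BF 8D at offsets 0–3.
U+B26AC → 4-byte form F2 B2 9A AC at offsets 4–7.
U+10020 → 4-byte form F0 90 80 A0 at offsets 8–11.
Offset 8 falls in char 3's range; it's byte 1 of F0 90 80 A0 = 0xF0.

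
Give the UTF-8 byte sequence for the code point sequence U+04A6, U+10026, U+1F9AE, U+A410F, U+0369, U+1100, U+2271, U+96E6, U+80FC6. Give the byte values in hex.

U+04A6: 2-byte form → D2 A6.
U+10026: 4-byte form → F0 90 80 A6.
U+1F9AE: 4-byte form → F0 9F A6 AE.
U+A410F: 4-byte form → F2 A4 84 8F.
U+0369: 2-byte form → CD A9.
U+1100: 3-byte form → E1 84 80.
U+2271: 3-byte form → E2 89 B1.
U+96E6: 3-byte form → E9 9B A6.
U+80FC6: 4-byte form → F2 80 BF 86.
Concatenated (29 bytes): D2 A6 F0 90 80 A6 F0 9F A6 AE F2 A4 84 8F CD A9 E1 84 80 E2 89 B1 E9 9B A6 F2 80 BF 86.

D2 A6 F0 90 80 A6 F0 9F A6 AE F2 A4 84 8F CD A9 E1 84 80 E2 89 B1 E9 9B A6 F2 80 BF 86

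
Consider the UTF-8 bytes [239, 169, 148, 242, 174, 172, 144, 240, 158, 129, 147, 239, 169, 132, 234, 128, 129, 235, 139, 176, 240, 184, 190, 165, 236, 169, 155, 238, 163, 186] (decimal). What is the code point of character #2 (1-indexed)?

Offset 0: leading byte 0xEF = 11101111 → 3-byte char #1 = EF A9 94.
Offset 3: leading byte 0xF2 = 11110010 → 4-byte char #2 = F2 AE AC 90.
Leading byte 0xF2 = 11110010 matches 11110xxx → 4-byte sequence.
Byte 1: 0xF2 = 11110010, payload 010 (3 bits).
Byte 2: 0xAE = 10101110 (10xxxxxx ✓), payload 101110.
Byte 3: 0xAC = 10101100 (10xxxxxx ✓), payload 101100.
Byte 4: 0x90 = 10010000 (10xxxxxx ✓), payload 010000.
Concatenate: 010101110101100010000 = 0xAEB10 (21 bits → U+AEB10).

U+AEB10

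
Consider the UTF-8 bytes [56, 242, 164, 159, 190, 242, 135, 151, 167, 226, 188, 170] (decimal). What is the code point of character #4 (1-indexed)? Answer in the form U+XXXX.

U+2F2A

Offset 0: leading byte 0x38 = 00111000 → 1-byte char #1 = 38.
Offset 1: leading byte 0xF2 = 11110010 → 4-byte char #2 = F2 A4 9F BE.
Offset 5: leading byte 0xF2 = 11110010 → 4-byte char #3 = F2 87 97 A7.
Offset 9: leading byte 0xE2 = 11100010 → 3-byte char #4 = E2 BC AA.
Leading byte 0xE2 = 11100010 matches 1110xxxx → 3-byte sequence.
Byte 1: 0xE2 = 11100010, payload 0010 (4 bits).
Byte 2: 0xBC = 10111100 (10xxxxxx ✓), payload 111100.
Byte 3: 0xAA = 10101010 (10xxxxxx ✓), payload 101010.
Concatenate: 0010111100101010 = 0x2F2A (16 bits → U+2F2A).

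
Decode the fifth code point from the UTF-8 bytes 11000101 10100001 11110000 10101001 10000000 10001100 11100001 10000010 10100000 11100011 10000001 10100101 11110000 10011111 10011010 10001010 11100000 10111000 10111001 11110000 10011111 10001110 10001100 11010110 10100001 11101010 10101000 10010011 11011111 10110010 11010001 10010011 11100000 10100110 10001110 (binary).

Offset 0: leading byte 0xC5 = 11000101 → 2-byte char #1 = C5 A1.
Offset 2: leading byte 0xF0 = 11110000 → 4-byte char #2 = F0 A9 80 8C.
Offset 6: leading byte 0xE1 = 11100001 → 3-byte char #3 = E1 82 A0.
Offset 9: leading byte 0xE3 = 11100011 → 3-byte char #4 = E3 81 A5.
Offset 12: leading byte 0xF0 = 11110000 → 4-byte char #5 = F0 9F 9A 8A.
Leading byte 0xF0 = 11110000 matches 11110xxx → 4-byte sequence.
Byte 1: 0xF0 = 11110000, payload 000 (3 bits).
Byte 2: 0x9F = 10011111 (10xxxxxx ✓), payload 011111.
Byte 3: 0x9A = 10011010 (10xxxxxx ✓), payload 011010.
Byte 4: 0x8A = 10001010 (10xxxxxx ✓), payload 001010.
Concatenate: 000011111011010001010 = 0x1F68A (21 bits → U+1F68A).

U+1F68A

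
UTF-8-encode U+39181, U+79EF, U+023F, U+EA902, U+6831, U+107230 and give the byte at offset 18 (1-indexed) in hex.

0x87

1-indexed offset 18 is 0-indexed offset 17.
U+39181 → 4-byte form F0 B9 86 81 at offsets 0–3.
U+79EF → 3-byte form E7 A7 AF at offsets 4–6.
U+023F → 2-byte form C8 BF at offsets 7–8.
U+EA902 → 4-byte form F3 AA A4 82 at offsets 9–12.
U+6831 → 3-byte form E6 A0 B1 at offsets 13–15.
U+107230 → 4-byte form F4 87 88 B0 at offsets 16–19.
Offset 17 falls in char 6's range; it's byte 2 of F4 87 88 B0 = 0x87.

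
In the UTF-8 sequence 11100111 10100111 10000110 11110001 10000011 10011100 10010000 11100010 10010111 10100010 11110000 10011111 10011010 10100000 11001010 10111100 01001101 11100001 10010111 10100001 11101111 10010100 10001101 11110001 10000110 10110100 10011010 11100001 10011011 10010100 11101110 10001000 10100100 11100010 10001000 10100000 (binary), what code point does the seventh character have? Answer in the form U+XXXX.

Offset 0: leading byte 0xE7 = 11100111 → 3-byte char #1 = E7 A7 86.
Offset 3: leading byte 0xF1 = 11110001 → 4-byte char #2 = F1 83 9C 90.
Offset 7: leading byte 0xE2 = 11100010 → 3-byte char #3 = E2 97 A2.
Offset 10: leading byte 0xF0 = 11110000 → 4-byte char #4 = F0 9F 9A A0.
Offset 14: leading byte 0xCA = 11001010 → 2-byte char #5 = CA BC.
Offset 16: leading byte 0x4D = 01001101 → 1-byte char #6 = 4D.
Offset 17: leading byte 0xE1 = 11100001 → 3-byte char #7 = E1 97 A1.
Leading byte 0xE1 = 11100001 matches 1110xxxx → 3-byte sequence.
Byte 1: 0xE1 = 11100001, payload 0001 (4 bits).
Byte 2: 0x97 = 10010111 (10xxxxxx ✓), payload 010111.
Byte 3: 0xA1 = 10100001 (10xxxxxx ✓), payload 100001.
Concatenate: 0001010111100001 = 0x15E1 (16 bits → U+15E1).

U+15E1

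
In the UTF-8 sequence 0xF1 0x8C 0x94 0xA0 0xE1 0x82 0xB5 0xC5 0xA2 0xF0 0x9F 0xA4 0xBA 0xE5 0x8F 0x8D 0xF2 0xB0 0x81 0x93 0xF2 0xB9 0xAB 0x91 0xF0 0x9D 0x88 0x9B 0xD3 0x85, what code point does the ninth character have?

U+04C5

Offset 0: leading byte 0xF1 = 11110001 → 4-byte char #1 = F1 8C 94 A0.
Offset 4: leading byte 0xE1 = 11100001 → 3-byte char #2 = E1 82 B5.
Offset 7: leading byte 0xC5 = 11000101 → 2-byte char #3 = C5 A2.
Offset 9: leading byte 0xF0 = 11110000 → 4-byte char #4 = F0 9F A4 BA.
Offset 13: leading byte 0xE5 = 11100101 → 3-byte char #5 = E5 8F 8D.
Offset 16: leading byte 0xF2 = 11110010 → 4-byte char #6 = F2 B0 81 93.
Offset 20: leading byte 0xF2 = 11110010 → 4-byte char #7 = F2 B9 AB 91.
Offset 24: leading byte 0xF0 = 11110000 → 4-byte char #8 = F0 9D 88 9B.
Offset 28: leading byte 0xD3 = 11010011 → 2-byte char #9 = D3 85.
Leading byte 0xD3 = 11010011 matches 110xxxxx → 2-byte sequence.
Byte 1: 0xD3 = 11010011, payload 10011 (5 bits).
Byte 2: 0x85 = 10000101 (10xxxxxx ✓), payload 000101.
Concatenate: 10011000101 = 0x4C5 (11 bits → U+04C5).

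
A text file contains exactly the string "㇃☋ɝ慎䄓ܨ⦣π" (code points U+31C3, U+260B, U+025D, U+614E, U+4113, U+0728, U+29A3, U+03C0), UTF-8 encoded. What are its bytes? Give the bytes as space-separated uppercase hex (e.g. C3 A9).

U+31C3: 3-byte form → E3 87 83.
U+260B: 3-byte form → E2 98 8B.
U+025D: 2-byte form → C9 9D.
U+614E: 3-byte form → E6 85 8E.
U+4113: 3-byte form → E4 84 93.
U+0728: 2-byte form → DC A8.
U+29A3: 3-byte form → E2 A6 A3.
U+03C0: 2-byte form → CF 80.
Concatenated (21 bytes): E3 87 83 E2 98 8B C9 9D E6 85 8E E4 84 93 DC A8 E2 A6 A3 CF 80.

E3 87 83 E2 98 8B C9 9D E6 85 8E E4 84 93 DC A8 E2 A6 A3 CF 80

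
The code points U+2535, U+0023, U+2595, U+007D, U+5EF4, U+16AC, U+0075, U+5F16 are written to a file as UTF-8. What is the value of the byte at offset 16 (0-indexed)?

U+2535 → 3-byte form E2 94 B5 at offsets 0–2.
U+0023 → 1-byte form 23 at offsets 3–3.
U+2595 → 3-byte form E2 96 95 at offsets 4–6.
U+007D → 1-byte form 7D at offsets 7–7.
U+5EF4 → 3-byte form E5 BB B4 at offsets 8–10.
U+16AC → 3-byte form E1 9A AC at offsets 11–13.
U+0075 → 1-byte form 75 at offsets 14–14.
U+5F16 → 3-byte form E5 BC 96 at offsets 15–17.
Offset 16 falls in char 8's range; it's byte 2 of E5 BC 96 = 0xBC.

0xBC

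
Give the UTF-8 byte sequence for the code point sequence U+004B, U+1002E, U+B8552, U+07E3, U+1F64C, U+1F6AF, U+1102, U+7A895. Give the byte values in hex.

4B F0 90 80 AE F2 B8 95 92 DF A3 F0 9F 99 8C F0 9F 9A AF E1 84 82 F1 BA A2 95

U+004B: 1-byte form → 4B.
U+1002E: 4-byte form → F0 90 80 AE.
U+B8552: 4-byte form → F2 B8 95 92.
U+07E3: 2-byte form → DF A3.
U+1F64C: 4-byte form → F0 9F 99 8C.
U+1F6AF: 4-byte form → F0 9F 9A AF.
U+1102: 3-byte form → E1 84 82.
U+7A895: 4-byte form → F1 BA A2 95.
Concatenated (26 bytes): 4B F0 90 80 AE F2 B8 95 92 DF A3 F0 9F 99 8C F0 9F 9A AF E1 84 82 F1 BA A2 95.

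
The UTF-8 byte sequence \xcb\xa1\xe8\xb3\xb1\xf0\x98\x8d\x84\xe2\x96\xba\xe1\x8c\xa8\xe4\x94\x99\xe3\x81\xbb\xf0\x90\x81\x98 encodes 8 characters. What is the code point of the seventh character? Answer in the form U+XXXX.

U+307B

Offset 0: leading byte 0xCB = 11001011 → 2-byte char #1 = CB A1.
Offset 2: leading byte 0xE8 = 11101000 → 3-byte char #2 = E8 B3 B1.
Offset 5: leading byte 0xF0 = 11110000 → 4-byte char #3 = F0 98 8D 84.
Offset 9: leading byte 0xE2 = 11100010 → 3-byte char #4 = E2 96 BA.
Offset 12: leading byte 0xE1 = 11100001 → 3-byte char #5 = E1 8C A8.
Offset 15: leading byte 0xE4 = 11100100 → 3-byte char #6 = E4 94 99.
Offset 18: leading byte 0xE3 = 11100011 → 3-byte char #7 = E3 81 BB.
Leading byte 0xE3 = 11100011 matches 1110xxxx → 3-byte sequence.
Byte 1: 0xE3 = 11100011, payload 0011 (4 bits).
Byte 2: 0x81 = 10000001 (10xxxxxx ✓), payload 000001.
Byte 3: 0xBB = 10111011 (10xxxxxx ✓), payload 111011.
Concatenate: 0011000001111011 = 0x307B (16 bits → U+307B).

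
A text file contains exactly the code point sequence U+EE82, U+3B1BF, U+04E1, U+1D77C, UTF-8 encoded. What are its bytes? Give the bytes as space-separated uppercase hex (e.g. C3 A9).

U+EE82: 3-byte form → EE BA 82.
U+3B1BF: 4-byte form → F0 BB 86 BF.
U+04E1: 2-byte form → D3 A1.
U+1D77C: 4-byte form → F0 9D 9D BC.
Concatenated (13 bytes): EE BA 82 F0 BB 86 BF D3 A1 F0 9D 9D BC.

EE BA 82 F0 BB 86 BF D3 A1 F0 9D 9D BC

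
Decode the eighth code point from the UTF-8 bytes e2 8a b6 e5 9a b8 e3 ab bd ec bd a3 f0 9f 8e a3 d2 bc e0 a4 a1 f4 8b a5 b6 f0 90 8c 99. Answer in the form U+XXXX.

U+10B976

Offset 0: leading byte 0xE2 = 11100010 → 3-byte char #1 = E2 8A B6.
Offset 3: leading byte 0xE5 = 11100101 → 3-byte char #2 = E5 9A B8.
Offset 6: leading byte 0xE3 = 11100011 → 3-byte char #3 = E3 AB BD.
Offset 9: leading byte 0xEC = 11101100 → 3-byte char #4 = EC BD A3.
Offset 12: leading byte 0xF0 = 11110000 → 4-byte char #5 = F0 9F 8E A3.
Offset 16: leading byte 0xD2 = 11010010 → 2-byte char #6 = D2 BC.
Offset 18: leading byte 0xE0 = 11100000 → 3-byte char #7 = E0 A4 A1.
Offset 21: leading byte 0xF4 = 11110100 → 4-byte char #8 = F4 8B A5 B6.
Leading byte 0xF4 = 11110100 matches 11110xxx → 4-byte sequence.
Byte 1: 0xF4 = 11110100, payload 100 (3 bits).
Byte 2: 0x8B = 10001011 (10xxxxxx ✓), payload 001011.
Byte 3: 0xA5 = 10100101 (10xxxxxx ✓), payload 100101.
Byte 4: 0xB6 = 10110110 (10xxxxxx ✓), payload 110110.
Concatenate: 100001011100101110110 = 0x10B976 (21 bits → U+10B976).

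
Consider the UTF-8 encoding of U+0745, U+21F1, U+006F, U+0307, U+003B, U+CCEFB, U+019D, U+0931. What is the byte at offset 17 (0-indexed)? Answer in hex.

U+0745 → 2-byte form DD 85 at offsets 0–1.
U+21F1 → 3-byte form E2 87 B1 at offsets 2–4.
U+006F → 1-byte form 6F at offsets 5–5.
U+0307 → 2-byte form CC 87 at offsets 6–7.
U+003B → 1-byte form 3B at offsets 8–8.
U+CCEFB → 4-byte form F3 8C BB BB at offsets 9–12.
U+019D → 2-byte form C6 9D at offsets 13–14.
U+0931 → 3-byte form E0 A4 B1 at offsets 15–17.
Offset 17 falls in char 8's range; it's byte 3 of E0 A4 B1 = 0xB1.

0xB1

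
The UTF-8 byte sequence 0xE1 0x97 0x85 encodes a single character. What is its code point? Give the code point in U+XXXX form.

U+15C5

Leading byte 0xE1 = 11100001 matches 1110xxxx → 3-byte sequence.
Byte 1: 0xE1 = 11100001, payload 0001 (4 bits).
Byte 2: 0x97 = 10010111 (10xxxxxx ✓), payload 010111.
Byte 3: 0x85 = 10000101 (10xxxxxx ✓), payload 000101.
Concatenate: 0001010111000101 = 0x15C5 (16 bits → U+15C5).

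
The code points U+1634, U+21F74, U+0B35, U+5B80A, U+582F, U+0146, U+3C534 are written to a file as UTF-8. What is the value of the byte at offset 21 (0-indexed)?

0x94

U+1634 → 3-byte form E1 98 B4 at offsets 0–2.
U+21F74 → 4-byte form F0 A1 BD B4 at offsets 3–6.
U+0B35 → 3-byte form E0 AC B5 at offsets 7–9.
U+5B80A → 4-byte form F1 9B A0 8A at offsets 10–13.
U+582F → 3-byte form E5 A0 AF at offsets 14–16.
U+0146 → 2-byte form C5 86 at offsets 17–18.
U+3C534 → 4-byte form F0 BC 94 B4 at offsets 19–22.
Offset 21 falls in char 7's range; it's byte 3 of F0 BC 94 B4 = 0x94.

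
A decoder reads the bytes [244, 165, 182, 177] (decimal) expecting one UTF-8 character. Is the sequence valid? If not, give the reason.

invalid (encodes a value above U+10FFFF)

Leading byte 0xF4 = 11110100 → 4-byte form.
Payload = 0x125DB1, which exceeds U+10FFFF, the maximum Unicode code point. (Leading bytes F5–FF, or F4 followed by ≥ 0x90, are invalid.)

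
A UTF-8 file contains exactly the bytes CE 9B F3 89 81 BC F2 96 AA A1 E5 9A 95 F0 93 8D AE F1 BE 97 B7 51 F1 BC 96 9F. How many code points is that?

Byte at offset 0: 0xCE = 11001110 → 2-byte char (#1). Advance 2.
Byte at offset 2: 0xF3 = 11110011 → 4-byte char (#2). Advance 4.
Byte at offset 6: 0xF2 = 11110010 → 4-byte char (#3). Advance 4.
Byte at offset 10: 0xE5 = 11100101 → 3-byte char (#4). Advance 3.
Byte at offset 13: 0xF0 = 11110000 → 4-byte char (#5). Advance 4.
Byte at offset 17: 0xF1 = 11110001 → 4-byte char (#6). Advance 4.
Byte at offset 21: 0x51 = 01010001 → 1-byte char (#7). Advance 1.
Byte at offset 22: 0xF1 = 11110001 → 4-byte char (#8). Advance 4.
Reached end at offset 26 after 8 code points.

8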